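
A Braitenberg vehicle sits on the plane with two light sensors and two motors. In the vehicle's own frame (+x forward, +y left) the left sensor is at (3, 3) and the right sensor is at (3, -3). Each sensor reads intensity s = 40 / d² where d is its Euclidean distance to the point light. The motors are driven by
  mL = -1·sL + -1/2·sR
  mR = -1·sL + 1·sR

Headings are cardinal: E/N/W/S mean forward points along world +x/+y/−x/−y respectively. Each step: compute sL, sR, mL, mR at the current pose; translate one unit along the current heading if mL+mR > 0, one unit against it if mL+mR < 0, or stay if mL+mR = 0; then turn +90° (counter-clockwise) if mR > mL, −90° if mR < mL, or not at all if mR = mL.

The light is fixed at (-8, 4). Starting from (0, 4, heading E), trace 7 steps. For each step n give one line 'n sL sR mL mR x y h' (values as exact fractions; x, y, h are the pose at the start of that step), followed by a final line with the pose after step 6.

0 4/13 4/13 -6/13 0 0 4 E
1 8/5 40/109 -972/545 -672/545 -1 4 N
2 5/4 2 -9/4 3/4 -1 3 W
3 40/137 40/41 -4380/5617 3840/5617 0 3 S
4 4/13 4/13 -6/13 0 0 4 E
5 8/5 40/109 -972/545 -672/545 -1 4 N
6 5/4 2 -9/4 3/4 -1 3 W
final 0 3 S

n=0: pose=(0,4,E); sL=4/13, sR=4/13; mL=-6/13, mR=0; mL+mR=-6/13 → advance -1; mR−mL=6/13 → turn +1·90°
n=1: pose=(-1,4,N); sL=8/5, sR=40/109; mL=-972/545, mR=-672/545; mL+mR=-1644/545 → advance -1; mR−mL=60/109 → turn +1·90°
n=2: pose=(-1,3,W); sL=5/4, sR=2; mL=-9/4, mR=3/4; mL+mR=-3/2 → advance -1; mR−mL=3 → turn +1·90°
n=3: pose=(0,3,S); sL=40/137, sR=40/41; mL=-4380/5617, mR=3840/5617; mL+mR=-540/5617 → advance -1; mR−mL=60/41 → turn +1·90°
n=4: pose=(0,4,E); sL=4/13, sR=4/13; mL=-6/13, mR=0; mL+mR=-6/13 → advance -1; mR−mL=6/13 → turn +1·90°
n=5: pose=(-1,4,N); sL=8/5, sR=40/109; mL=-972/545, mR=-672/545; mL+mR=-1644/545 → advance -1; mR−mL=60/109 → turn +1·90°
n=6: pose=(-1,3,W); sL=5/4, sR=2; mL=-9/4, mR=3/4; mL+mR=-3/2 → advance -1; mR−mL=3 → turn +1·90°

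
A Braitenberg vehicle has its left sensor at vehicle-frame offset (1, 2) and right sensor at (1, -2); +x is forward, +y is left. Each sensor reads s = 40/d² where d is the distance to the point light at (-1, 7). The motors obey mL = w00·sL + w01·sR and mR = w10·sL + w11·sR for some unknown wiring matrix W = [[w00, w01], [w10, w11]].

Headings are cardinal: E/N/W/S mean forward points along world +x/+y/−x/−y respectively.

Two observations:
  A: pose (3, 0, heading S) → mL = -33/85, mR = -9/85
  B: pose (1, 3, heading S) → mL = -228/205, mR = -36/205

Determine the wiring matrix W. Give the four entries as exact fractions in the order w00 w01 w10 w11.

1/2 -1 -1 1/2

obs A: pose=(3,0,S) → sL=2/5, sR=10/17, mL=-33/85, mR=-9/85
obs B: pose=(1,3,S) → sL=40/41, sR=8/5, mL=-228/205, mR=-36/205
sensor matrix S = [[2/5, 10/17], [40/41, 8/5]]; det S = 1152/17425
solve [mL_A; mL_B] = S·[w00; w01] and [mR_A; mR_B] = S·[w10; w11]:
  w00 = 1/2, w01 = -1, w10 = -1, w11 = 1/2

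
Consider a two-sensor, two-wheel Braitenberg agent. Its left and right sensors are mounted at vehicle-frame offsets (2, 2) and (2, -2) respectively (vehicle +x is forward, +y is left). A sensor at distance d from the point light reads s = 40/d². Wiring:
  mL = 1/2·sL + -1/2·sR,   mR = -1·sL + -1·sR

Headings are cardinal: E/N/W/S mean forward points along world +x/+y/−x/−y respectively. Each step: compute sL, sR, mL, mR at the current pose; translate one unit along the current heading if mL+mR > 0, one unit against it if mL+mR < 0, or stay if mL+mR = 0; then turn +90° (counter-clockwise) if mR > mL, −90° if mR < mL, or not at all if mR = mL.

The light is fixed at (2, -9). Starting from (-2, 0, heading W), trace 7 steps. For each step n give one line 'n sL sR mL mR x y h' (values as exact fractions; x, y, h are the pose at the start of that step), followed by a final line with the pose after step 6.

n=0: pose=(-2,0,W); sL=8/17, sR=40/157; mL=288/2669, mR=-1936/2669; mL+mR=-1648/2669 → advance -1; mR−mL=-2224/2669 → turn -1·90°
n=1: pose=(-1,0,N); sL=20/73, sR=20/61; mL=-120/4453, mR=-2680/4453; mL+mR=-2800/4453 → advance -1; mR−mL=-2560/4453 → turn -1·90°
n=2: pose=(-1,-1,E); sL=40/101, sR=40/37; mL=-1280/3737, mR=-5520/3737; mL+mR=-6800/3737 → advance -1; mR−mL=-4240/3737 → turn -1·90°
n=3: pose=(-2,-1,S); sL=1, sR=5/9; mL=2/9, mR=-14/9; mL+mR=-4/3 → advance -1; mR−mL=-16/9 → turn -1·90°
n=4: pose=(-2,0,W); sL=8/17, sR=40/157; mL=288/2669, mR=-1936/2669; mL+mR=-1648/2669 → advance -1; mR−mL=-2224/2669 → turn -1·90°
n=5: pose=(-1,0,N); sL=20/73, sR=20/61; mL=-120/4453, mR=-2680/4453; mL+mR=-2800/4453 → advance -1; mR−mL=-2560/4453 → turn -1·90°
n=6: pose=(-1,-1,E); sL=40/101, sR=40/37; mL=-1280/3737, mR=-5520/3737; mL+mR=-6800/3737 → advance -1; mR−mL=-4240/3737 → turn -1·90°

0 8/17 40/157 288/2669 -1936/2669 -2 0 W
1 20/73 20/61 -120/4453 -2680/4453 -1 0 N
2 40/101 40/37 -1280/3737 -5520/3737 -1 -1 E
3 1 5/9 2/9 -14/9 -2 -1 S
4 8/17 40/157 288/2669 -1936/2669 -2 0 W
5 20/73 20/61 -120/4453 -2680/4453 -1 0 N
6 40/101 40/37 -1280/3737 -5520/3737 -1 -1 E
final -2 -1 S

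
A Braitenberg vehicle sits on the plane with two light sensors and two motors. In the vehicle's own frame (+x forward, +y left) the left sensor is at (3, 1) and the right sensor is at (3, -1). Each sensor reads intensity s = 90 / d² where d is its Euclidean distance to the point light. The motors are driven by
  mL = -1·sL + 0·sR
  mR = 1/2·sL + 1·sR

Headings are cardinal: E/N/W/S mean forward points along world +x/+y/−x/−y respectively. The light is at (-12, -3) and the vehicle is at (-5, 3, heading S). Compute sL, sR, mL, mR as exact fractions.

90/73 2 -90/73 191/73

left sensor world pos  = (-4, 0); dL² = 73
right sensor world pos = (-6, 0); dR² = 45
sL = 90/73 = 90/73
sR = 90/45 = 2
mL = -1·sL + 0·sR = -90/73
mR = 1/2·sL + 1·sR = 191/73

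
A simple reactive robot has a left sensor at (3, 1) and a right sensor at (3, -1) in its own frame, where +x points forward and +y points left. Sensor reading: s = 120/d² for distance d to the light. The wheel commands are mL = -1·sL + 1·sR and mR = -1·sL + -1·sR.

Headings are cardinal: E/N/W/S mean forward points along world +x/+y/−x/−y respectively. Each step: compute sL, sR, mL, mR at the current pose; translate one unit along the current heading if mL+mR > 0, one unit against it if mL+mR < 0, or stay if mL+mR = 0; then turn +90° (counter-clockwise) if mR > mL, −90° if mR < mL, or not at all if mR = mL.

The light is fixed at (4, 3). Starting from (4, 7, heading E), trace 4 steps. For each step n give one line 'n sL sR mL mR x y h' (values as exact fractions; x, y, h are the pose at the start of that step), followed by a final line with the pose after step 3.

0 60/17 20/3 160/51 -520/51 4 7 E
1 120 24 -96 -144 3 7 S
2 15/4 30/13 -75/52 -315/52 3 8 W
3 24/13 24/13 0 -48/13 4 8 N
final 4 7 E

n=0: pose=(4,7,E); sL=60/17, sR=20/3; mL=160/51, mR=-520/51; mL+mR=-120/17 → advance -1; mR−mL=-40/3 → turn -1·90°
n=1: pose=(3,7,S); sL=120, sR=24; mL=-96, mR=-144; mL+mR=-240 → advance -1; mR−mL=-48 → turn -1·90°
n=2: pose=(3,8,W); sL=15/4, sR=30/13; mL=-75/52, mR=-315/52; mL+mR=-15/2 → advance -1; mR−mL=-60/13 → turn -1·90°
n=3: pose=(4,8,N); sL=24/13, sR=24/13; mL=0, mR=-48/13; mL+mR=-48/13 → advance -1; mR−mL=-48/13 → turn -1·90°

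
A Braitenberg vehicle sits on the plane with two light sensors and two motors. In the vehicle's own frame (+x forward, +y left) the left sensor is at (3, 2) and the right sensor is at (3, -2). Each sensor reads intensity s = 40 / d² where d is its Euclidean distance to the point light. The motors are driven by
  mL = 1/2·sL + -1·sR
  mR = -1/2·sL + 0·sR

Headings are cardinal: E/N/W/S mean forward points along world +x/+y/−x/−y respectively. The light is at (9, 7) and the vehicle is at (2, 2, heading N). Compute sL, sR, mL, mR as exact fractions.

left sensor world pos  = (0, 5); dL² = 85
right sensor world pos = (4, 5); dR² = 29
sL = 40/85 = 8/17
sR = 40/29 = 40/29
mL = 1/2·sL + -1·sR = -564/493
mR = -1/2·sL + 0·sR = -4/17

8/17 40/29 -564/493 -4/17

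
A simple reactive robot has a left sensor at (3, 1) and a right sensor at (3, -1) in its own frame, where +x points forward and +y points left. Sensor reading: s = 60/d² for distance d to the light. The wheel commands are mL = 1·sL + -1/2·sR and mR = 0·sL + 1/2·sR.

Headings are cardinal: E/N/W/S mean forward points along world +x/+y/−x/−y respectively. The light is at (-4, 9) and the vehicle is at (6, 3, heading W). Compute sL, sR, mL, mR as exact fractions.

left sensor world pos  = (3, 2); dL² = 98
right sensor world pos = (3, 4); dR² = 74
sL = 60/98 = 30/49
sR = 60/74 = 30/37
mL = 1·sL + -1/2·sR = 375/1813
mR = 0·sL + 1/2·sR = 15/37

30/49 30/37 375/1813 15/37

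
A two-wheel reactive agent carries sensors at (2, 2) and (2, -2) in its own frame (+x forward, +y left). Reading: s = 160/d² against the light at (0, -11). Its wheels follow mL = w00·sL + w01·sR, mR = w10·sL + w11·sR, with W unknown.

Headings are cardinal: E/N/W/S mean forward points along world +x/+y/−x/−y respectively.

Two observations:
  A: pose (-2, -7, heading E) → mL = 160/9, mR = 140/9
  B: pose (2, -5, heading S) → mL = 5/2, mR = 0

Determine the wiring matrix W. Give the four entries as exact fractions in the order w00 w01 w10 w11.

obs A: pose=(-2,-7,E) → sL=40/9, sR=40, mL=160/9, mR=140/9
obs B: pose=(2,-5,S) → sL=5, sR=10, mL=5/2, mR=0
sensor matrix S = [[40/9, 40], [5, 10]]; det S = -1400/9
solve [mL_A; mL_B] = S·[w00; w01] and [mR_A; mR_B] = S·[w10; w11]:
  w00 = -1/2, w01 = 1/2, w10 = -1, w11 = 1/2

-1/2 1/2 -1 1/2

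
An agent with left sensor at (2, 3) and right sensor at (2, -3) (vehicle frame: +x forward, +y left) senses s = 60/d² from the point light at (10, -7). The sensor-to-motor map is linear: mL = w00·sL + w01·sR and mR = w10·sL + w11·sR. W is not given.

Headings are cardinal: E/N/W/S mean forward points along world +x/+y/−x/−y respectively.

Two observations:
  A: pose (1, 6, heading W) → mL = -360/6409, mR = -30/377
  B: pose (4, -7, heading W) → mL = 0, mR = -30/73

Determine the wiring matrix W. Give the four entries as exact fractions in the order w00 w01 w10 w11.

obs A: pose=(1,6,W) → sL=60/221, sR=60/377, mL=-360/6409, mR=-30/377
obs B: pose=(4,-7,W) → sL=60/73, sR=60/73, mL=0, mR=-30/73
sensor matrix S = [[60/221, 60/377], [60/73, 60/73]]; det S = 43200/467857
solve [mL_A; mL_B] = S·[w00; w01] and [mR_A; mR_B] = S·[w10; w11]:
  w00 = -1/2, w01 = 1/2, w10 = 0, w11 = -1/2

-1/2 1/2 0 -1/2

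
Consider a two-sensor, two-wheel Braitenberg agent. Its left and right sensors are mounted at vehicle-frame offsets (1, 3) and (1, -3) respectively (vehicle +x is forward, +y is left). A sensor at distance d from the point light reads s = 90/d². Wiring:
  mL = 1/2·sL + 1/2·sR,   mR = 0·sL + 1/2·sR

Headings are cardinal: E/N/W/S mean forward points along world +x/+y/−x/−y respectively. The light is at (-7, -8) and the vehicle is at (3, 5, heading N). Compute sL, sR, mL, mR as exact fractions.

left sensor world pos  = (0, 6); dL² = 245
right sensor world pos = (6, 6); dR² = 365
sL = 90/245 = 18/49
sR = 90/365 = 18/73
mL = 1/2·sL + 1/2·sR = 1098/3577
mR = 0·sL + 1/2·sR = 9/73

18/49 18/73 1098/3577 9/73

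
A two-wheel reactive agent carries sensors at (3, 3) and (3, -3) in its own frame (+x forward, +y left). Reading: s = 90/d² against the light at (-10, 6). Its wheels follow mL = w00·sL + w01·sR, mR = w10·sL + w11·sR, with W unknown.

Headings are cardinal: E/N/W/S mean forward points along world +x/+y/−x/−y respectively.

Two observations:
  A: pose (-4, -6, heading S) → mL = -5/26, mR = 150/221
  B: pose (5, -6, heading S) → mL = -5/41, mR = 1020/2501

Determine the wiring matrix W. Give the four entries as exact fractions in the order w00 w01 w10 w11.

0 -1/2 1 1

obs A: pose=(-4,-6,S) → sL=5/17, sR=5/13, mL=-5/26, mR=150/221
obs B: pose=(5,-6,S) → sL=10/61, sR=10/41, mL=-5/41, mR=1020/2501
sensor matrix S = [[5/17, 5/13], [10/61, 10/41]]; det S = 4800/552721
solve [mL_A; mL_B] = S·[w00; w01] and [mR_A; mR_B] = S·[w10; w11]:
  w00 = 0, w01 = -1/2, w10 = 1, w11 = 1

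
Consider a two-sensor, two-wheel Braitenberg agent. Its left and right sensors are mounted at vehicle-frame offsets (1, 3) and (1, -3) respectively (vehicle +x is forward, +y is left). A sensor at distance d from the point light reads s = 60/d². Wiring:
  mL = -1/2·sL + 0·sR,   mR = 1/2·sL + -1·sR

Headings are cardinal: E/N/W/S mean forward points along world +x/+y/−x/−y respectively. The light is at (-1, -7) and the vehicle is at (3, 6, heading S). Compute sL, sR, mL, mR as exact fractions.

left sensor world pos  = (6, 5); dL² = 193
right sensor world pos = (0, 5); dR² = 145
sL = 60/193 = 60/193
sR = 60/145 = 12/29
mL = -1/2·sL + 0·sR = -30/193
mR = 1/2·sL + -1·sR = -1446/5597

60/193 12/29 -30/193 -1446/5597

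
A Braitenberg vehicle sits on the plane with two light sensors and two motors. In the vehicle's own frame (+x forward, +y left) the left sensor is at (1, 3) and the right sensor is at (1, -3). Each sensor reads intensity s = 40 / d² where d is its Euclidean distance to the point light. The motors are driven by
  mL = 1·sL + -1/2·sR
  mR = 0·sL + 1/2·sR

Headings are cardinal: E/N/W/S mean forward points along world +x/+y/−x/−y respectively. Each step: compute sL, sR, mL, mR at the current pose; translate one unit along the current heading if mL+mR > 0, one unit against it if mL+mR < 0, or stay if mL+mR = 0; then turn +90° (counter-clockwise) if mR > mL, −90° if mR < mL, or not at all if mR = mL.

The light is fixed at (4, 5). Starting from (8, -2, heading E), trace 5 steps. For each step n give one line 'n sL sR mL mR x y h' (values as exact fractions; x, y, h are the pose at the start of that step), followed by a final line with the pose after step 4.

0 40/41 8/25 836/1025 4/25 8 -2 E
1 5/16 10/17 5/272 5/17 9 -2 S
2 40/61 40/157 5060/9577 20/157 9 -3 E
3 20/81 4/9 2/81 2/9 10 -3 S
4 8/17 40/193 1204/3281 20/193 10 -4 E
final 11 -4 S

n=0: pose=(8,-2,E); sL=40/41, sR=8/25; mL=836/1025, mR=4/25; mL+mR=40/41 → advance +1; mR−mL=-672/1025 → turn -1·90°
n=1: pose=(9,-2,S); sL=5/16, sR=10/17; mL=5/272, mR=5/17; mL+mR=5/16 → advance +1; mR−mL=75/272 → turn +1·90°
n=2: pose=(9,-3,E); sL=40/61, sR=40/157; mL=5060/9577, mR=20/157; mL+mR=40/61 → advance +1; mR−mL=-3840/9577 → turn -1·90°
n=3: pose=(10,-3,S); sL=20/81, sR=4/9; mL=2/81, mR=2/9; mL+mR=20/81 → advance +1; mR−mL=16/81 → turn +1·90°
n=4: pose=(10,-4,E); sL=8/17, sR=40/193; mL=1204/3281, mR=20/193; mL+mR=8/17 → advance +1; mR−mL=-864/3281 → turn -1·90°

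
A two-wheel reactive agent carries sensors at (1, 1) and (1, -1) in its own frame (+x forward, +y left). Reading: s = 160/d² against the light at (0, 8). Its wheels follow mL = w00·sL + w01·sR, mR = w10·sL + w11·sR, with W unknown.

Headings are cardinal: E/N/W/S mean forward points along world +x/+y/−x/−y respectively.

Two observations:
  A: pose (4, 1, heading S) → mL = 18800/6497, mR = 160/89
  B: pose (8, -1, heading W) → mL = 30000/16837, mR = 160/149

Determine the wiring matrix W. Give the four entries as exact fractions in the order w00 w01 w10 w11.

obs A: pose=(4,1,S) → sL=160/89, sR=160/73, mL=18800/6497, mR=160/89
obs B: pose=(8,-1,W) → sL=160/149, sR=160/113, mL=30000/16837, mR=160/149
sensor matrix S = [[160/89, 160/73], [160/149, 160/113]]; det S = 20992000/109389989
solve [mL_A; mL_B] = S·[w00; w01] and [mR_A; mR_B] = S·[w10; w11]:
  w00 = 1, w01 = 1/2, w10 = 1, w11 = 0

1 1/2 1 0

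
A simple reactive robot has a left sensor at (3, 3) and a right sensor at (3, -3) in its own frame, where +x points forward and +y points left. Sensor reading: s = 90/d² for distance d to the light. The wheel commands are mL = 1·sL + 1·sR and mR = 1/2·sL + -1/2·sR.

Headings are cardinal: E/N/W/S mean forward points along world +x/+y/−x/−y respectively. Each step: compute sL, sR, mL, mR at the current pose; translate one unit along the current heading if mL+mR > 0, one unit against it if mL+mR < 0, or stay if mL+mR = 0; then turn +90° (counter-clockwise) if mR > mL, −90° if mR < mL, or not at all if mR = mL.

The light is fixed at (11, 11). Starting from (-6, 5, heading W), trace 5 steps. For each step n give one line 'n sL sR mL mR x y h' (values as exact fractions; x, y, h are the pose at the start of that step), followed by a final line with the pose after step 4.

0 90/481 90/409 80100/196729 -3240/196729 -6 5 W
1 1/5 5/13 38/65 -6/65 -7 5 N
2 90/229 90/289 46620/66181 2700/66181 -7 6 E
3 9/26 45/232 1629/3016 459/6032 -6 6 S
4 90/481 90/409 80100/196729 -3240/196729 -6 5 W
final -7 5 N

n=0: pose=(-6,5,W); sL=90/481, sR=90/409; mL=80100/196729, mR=-3240/196729; mL+mR=76860/196729 → advance +1; mR−mL=-83340/196729 → turn -1·90°
n=1: pose=(-7,5,N); sL=1/5, sR=5/13; mL=38/65, mR=-6/65; mL+mR=32/65 → advance +1; mR−mL=-44/65 → turn -1·90°
n=2: pose=(-7,6,E); sL=90/229, sR=90/289; mL=46620/66181, mR=2700/66181; mL+mR=49320/66181 → advance +1; mR−mL=-43920/66181 → turn -1·90°
n=3: pose=(-6,6,S); sL=9/26, sR=45/232; mL=1629/3016, mR=459/6032; mL+mR=3717/6032 → advance +1; mR−mL=-2799/6032 → turn -1·90°
n=4: pose=(-6,5,W); sL=90/481, sR=90/409; mL=80100/196729, mR=-3240/196729; mL+mR=76860/196729 → advance +1; mR−mL=-83340/196729 → turn -1·90°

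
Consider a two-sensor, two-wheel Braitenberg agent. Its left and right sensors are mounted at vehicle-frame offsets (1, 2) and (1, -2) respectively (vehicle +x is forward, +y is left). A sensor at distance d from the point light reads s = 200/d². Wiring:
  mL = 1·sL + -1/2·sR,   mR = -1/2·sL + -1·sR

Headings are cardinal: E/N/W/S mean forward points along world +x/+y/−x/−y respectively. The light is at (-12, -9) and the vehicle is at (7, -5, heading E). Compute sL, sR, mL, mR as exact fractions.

left sensor world pos  = (8, -3); dL² = 436
right sensor world pos = (8, -7); dR² = 404
sL = 200/436 = 50/109
sR = 200/404 = 50/101
mL = 1·sL + -1/2·sR = 2325/11009
mR = -1/2·sL + -1·sR = -7975/11009

50/109 50/101 2325/11009 -7975/11009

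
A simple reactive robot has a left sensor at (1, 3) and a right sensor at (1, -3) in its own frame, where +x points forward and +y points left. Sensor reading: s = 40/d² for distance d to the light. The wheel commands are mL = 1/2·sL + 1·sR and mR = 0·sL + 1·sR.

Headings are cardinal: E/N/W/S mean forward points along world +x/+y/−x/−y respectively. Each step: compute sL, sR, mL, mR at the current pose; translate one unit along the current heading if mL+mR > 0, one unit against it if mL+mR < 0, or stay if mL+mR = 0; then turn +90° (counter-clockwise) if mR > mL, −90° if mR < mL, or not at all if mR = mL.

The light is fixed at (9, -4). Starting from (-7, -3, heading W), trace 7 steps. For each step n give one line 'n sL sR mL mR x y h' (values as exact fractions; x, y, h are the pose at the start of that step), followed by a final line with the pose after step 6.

0 40/293 8/61 3564/17873 8/61 -7 -3 W
1 10/101 1/5 126/505 1/5 -8 -3 N
2 40/281 40/257 16380/72217 40/257 -8 -2 E
3 4/17 20/181 702/3077 20/181 -7 -2 S
4 40/293 8/61 3564/17873 8/61 -7 -3 W
5 10/101 1/5 126/505 1/5 -8 -3 N
6 40/281 40/257 16380/72217 40/257 -8 -2 E
final -7 -2 S

n=0: pose=(-7,-3,W); sL=40/293, sR=8/61; mL=3564/17873, mR=8/61; mL+mR=5908/17873 → advance +1; mR−mL=-20/293 → turn -1·90°
n=1: pose=(-8,-3,N); sL=10/101, sR=1/5; mL=126/505, mR=1/5; mL+mR=227/505 → advance +1; mR−mL=-5/101 → turn -1·90°
n=2: pose=(-8,-2,E); sL=40/281, sR=40/257; mL=16380/72217, mR=40/257; mL+mR=27620/72217 → advance +1; mR−mL=-20/281 → turn -1·90°
n=3: pose=(-7,-2,S); sL=4/17, sR=20/181; mL=702/3077, mR=20/181; mL+mR=1042/3077 → advance +1; mR−mL=-2/17 → turn -1·90°
n=4: pose=(-7,-3,W); sL=40/293, sR=8/61; mL=3564/17873, mR=8/61; mL+mR=5908/17873 → advance +1; mR−mL=-20/293 → turn -1·90°
n=5: pose=(-8,-3,N); sL=10/101, sR=1/5; mL=126/505, mR=1/5; mL+mR=227/505 → advance +1; mR−mL=-5/101 → turn -1·90°
n=6: pose=(-8,-2,E); sL=40/281, sR=40/257; mL=16380/72217, mR=40/257; mL+mR=27620/72217 → advance +1; mR−mL=-20/281 → turn -1·90°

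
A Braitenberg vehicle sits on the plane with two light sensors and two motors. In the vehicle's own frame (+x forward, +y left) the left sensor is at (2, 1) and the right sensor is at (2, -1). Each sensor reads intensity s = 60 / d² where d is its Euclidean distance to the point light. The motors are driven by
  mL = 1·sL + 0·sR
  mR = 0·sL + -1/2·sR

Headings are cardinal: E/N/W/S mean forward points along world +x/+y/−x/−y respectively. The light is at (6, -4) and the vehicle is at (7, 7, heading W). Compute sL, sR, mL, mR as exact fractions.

left sensor world pos  = (5, 6); dL² = 101
right sensor world pos = (5, 8); dR² = 145
sL = 60/101 = 60/101
sR = 60/145 = 12/29
mL = 1·sL + 0·sR = 60/101
mR = 0·sL + -1/2·sR = -6/29

60/101 12/29 60/101 -6/29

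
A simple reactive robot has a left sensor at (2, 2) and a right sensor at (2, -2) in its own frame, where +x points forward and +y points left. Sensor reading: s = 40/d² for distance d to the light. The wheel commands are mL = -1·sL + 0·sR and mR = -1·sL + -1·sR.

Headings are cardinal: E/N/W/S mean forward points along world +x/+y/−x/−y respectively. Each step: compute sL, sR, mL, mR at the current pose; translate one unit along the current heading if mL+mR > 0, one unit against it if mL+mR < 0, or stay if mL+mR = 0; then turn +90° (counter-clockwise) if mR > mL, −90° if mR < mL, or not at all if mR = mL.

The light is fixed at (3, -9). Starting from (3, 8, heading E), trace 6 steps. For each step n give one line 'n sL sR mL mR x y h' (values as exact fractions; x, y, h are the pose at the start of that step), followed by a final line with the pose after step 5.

0 8/73 40/229 -8/73 -4752/16717 3 8 E
1 20/113 20/117 -20/113 -4600/13221 2 8 S
2 8/53 40/409 -8/53 -5392/21677 2 9 W
3 10/101 10/101 -10/101 -20/101 3 9 N
4 8/73 40/229 -8/73 -4752/16717 3 8 E
5 20/113 20/117 -20/113 -4600/13221 2 8 S
final 2 9 W

n=0: pose=(3,8,E); sL=8/73, sR=40/229; mL=-8/73, mR=-4752/16717; mL+mR=-6584/16717 → advance -1; mR−mL=-40/229 → turn -1·90°
n=1: pose=(2,8,S); sL=20/113, sR=20/117; mL=-20/113, mR=-4600/13221; mL+mR=-6940/13221 → advance -1; mR−mL=-20/117 → turn -1·90°
n=2: pose=(2,9,W); sL=8/53, sR=40/409; mL=-8/53, mR=-5392/21677; mL+mR=-8664/21677 → advance -1; mR−mL=-40/409 → turn -1·90°
n=3: pose=(3,9,N); sL=10/101, sR=10/101; mL=-10/101, mR=-20/101; mL+mR=-30/101 → advance -1; mR−mL=-10/101 → turn -1·90°
n=4: pose=(3,8,E); sL=8/73, sR=40/229; mL=-8/73, mR=-4752/16717; mL+mR=-6584/16717 → advance -1; mR−mL=-40/229 → turn -1·90°
n=5: pose=(2,8,S); sL=20/113, sR=20/117; mL=-20/113, mR=-4600/13221; mL+mR=-6940/13221 → advance -1; mR−mL=-20/117 → turn -1·90°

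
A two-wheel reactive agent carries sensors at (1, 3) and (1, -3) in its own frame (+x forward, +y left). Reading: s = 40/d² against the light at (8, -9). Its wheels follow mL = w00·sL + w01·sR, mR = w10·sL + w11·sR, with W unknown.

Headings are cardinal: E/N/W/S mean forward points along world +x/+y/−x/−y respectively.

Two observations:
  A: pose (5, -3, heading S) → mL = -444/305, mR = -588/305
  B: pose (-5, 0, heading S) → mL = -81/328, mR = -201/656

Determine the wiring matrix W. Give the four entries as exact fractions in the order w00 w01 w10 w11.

-1/2 -1 -1 -1/2

obs A: pose=(5,-3,S) → sL=8/5, sR=40/61, mL=-444/305, mR=-588/305
obs B: pose=(-5,0,S) → sL=10/41, sR=1/8, mL=-81/328, mR=-201/656
sensor matrix S = [[8/5, 40/61], [10/41, 1/8]]; det S = 501/12505
solve [mL_A; mL_B] = S·[w00; w01] and [mR_A; mR_B] = S·[w10; w11]:
  w00 = -1/2, w01 = -1, w10 = -1, w11 = -1/2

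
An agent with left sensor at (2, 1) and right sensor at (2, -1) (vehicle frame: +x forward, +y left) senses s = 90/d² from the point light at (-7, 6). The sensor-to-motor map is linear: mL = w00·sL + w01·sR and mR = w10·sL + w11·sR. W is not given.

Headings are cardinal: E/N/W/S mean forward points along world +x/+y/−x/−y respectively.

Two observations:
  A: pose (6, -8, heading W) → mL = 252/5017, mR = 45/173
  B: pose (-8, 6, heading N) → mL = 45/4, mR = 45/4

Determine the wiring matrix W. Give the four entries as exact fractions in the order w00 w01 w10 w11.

-1 1 1 0

obs A: pose=(6,-8,W) → sL=45/173, sR=9/29, mL=252/5017, mR=45/173
obs B: pose=(-8,6,N) → sL=45/4, sR=45/2, mL=45/4, mR=45/4
sensor matrix S = [[45/173, 9/29], [45/4, 45/2]]; det S = 47385/20068
solve [mL_A; mL_B] = S·[w00; w01] and [mR_A; mR_B] = S·[w10; w11]:
  w00 = -1, w01 = 1, w10 = 1, w11 = 0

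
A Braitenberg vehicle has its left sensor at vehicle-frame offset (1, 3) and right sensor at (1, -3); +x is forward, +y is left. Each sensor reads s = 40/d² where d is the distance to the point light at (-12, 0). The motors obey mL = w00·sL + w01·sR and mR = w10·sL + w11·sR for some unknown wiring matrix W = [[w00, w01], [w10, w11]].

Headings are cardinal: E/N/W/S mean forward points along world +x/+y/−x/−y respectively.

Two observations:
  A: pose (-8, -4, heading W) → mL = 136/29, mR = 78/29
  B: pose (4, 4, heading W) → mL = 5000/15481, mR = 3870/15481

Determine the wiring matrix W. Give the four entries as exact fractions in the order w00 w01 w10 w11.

obs A: pose=(-8,-4,W) → sL=20/29, sR=4, mL=136/29, mR=78/29
obs B: pose=(4,4,W) → sL=20/113, sR=20/137, mL=5000/15481, mR=3870/15481
sensor matrix S = [[20/29, 4], [20/113, 20/137]]; det S = -272640/448949
solve [mL_A; mL_B] = S·[w00; w01] and [mR_A; mR_B] = S·[w10; w11]:
  w00 = 1, w01 = 1, w10 = 1, w11 = 1/2

1 1 1 1/2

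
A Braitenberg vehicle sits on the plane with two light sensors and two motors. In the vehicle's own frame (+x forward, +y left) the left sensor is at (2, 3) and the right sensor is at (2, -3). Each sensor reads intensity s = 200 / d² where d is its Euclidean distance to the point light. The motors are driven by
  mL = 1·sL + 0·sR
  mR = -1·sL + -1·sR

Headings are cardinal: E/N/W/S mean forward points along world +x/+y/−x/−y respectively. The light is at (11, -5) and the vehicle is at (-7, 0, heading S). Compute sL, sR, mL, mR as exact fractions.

left sensor world pos  = (-4, -2); dL² = 234
right sensor world pos = (-10, -2); dR² = 450
sL = 200/234 = 100/117
sR = 200/450 = 4/9
mL = 1·sL + 0·sR = 100/117
mR = -1·sL + -1·sR = -152/117

100/117 4/9 100/117 -152/117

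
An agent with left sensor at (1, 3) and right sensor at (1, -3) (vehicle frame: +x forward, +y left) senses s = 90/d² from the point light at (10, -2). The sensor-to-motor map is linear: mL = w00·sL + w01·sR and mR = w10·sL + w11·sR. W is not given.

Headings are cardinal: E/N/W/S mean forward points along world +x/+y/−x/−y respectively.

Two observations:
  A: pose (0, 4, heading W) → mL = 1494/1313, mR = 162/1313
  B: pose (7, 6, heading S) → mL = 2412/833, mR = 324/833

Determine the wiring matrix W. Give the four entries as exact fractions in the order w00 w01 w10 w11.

obs A: pose=(0,4,W) → sL=9/13, sR=45/101, mL=1494/1313, mR=162/1313
obs B: pose=(7,6,S) → sL=90/49, sR=18/17, mL=2412/833, mR=324/833
sensor matrix S = [[9/13, 45/101], [90/49, 18/17]]; det S = -93312/1093729
solve [mL_A; mL_B] = S·[w00; w01] and [mR_A; mR_B] = S·[w10; w11]:
  w00 = 1, w01 = 1, w10 = 1/2, w11 = -1/2

1 1 1/2 -1/2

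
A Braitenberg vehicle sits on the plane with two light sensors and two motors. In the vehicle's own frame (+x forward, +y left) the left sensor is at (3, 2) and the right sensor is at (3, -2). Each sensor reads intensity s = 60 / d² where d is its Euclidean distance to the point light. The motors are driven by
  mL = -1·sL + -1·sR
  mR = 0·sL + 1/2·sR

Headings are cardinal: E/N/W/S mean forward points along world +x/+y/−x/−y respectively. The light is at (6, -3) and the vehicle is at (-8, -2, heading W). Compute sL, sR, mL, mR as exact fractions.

left sensor world pos  = (-11, -4); dL² = 290
right sensor world pos = (-11, 0); dR² = 298
sL = 60/290 = 6/29
sR = 60/298 = 30/149
mL = -1·sL + -1·sR = -1764/4321
mR = 0·sL + 1/2·sR = 15/149

6/29 30/149 -1764/4321 15/149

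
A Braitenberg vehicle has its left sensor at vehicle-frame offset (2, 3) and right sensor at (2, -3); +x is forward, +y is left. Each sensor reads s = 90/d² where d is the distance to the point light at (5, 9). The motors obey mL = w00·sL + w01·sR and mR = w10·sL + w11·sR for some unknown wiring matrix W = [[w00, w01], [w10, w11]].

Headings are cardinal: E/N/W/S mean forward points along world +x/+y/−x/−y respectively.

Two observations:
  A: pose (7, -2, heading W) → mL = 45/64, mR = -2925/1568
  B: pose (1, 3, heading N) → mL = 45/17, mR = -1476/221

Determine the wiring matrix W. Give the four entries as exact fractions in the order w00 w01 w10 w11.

0 1/2 -1 -1

obs A: pose=(7,-2,W) → sL=45/98, sR=45/32, mL=45/64, mR=-2925/1568
obs B: pose=(1,3,N) → sL=18/13, sR=90/17, mL=45/17, mR=-1476/221
sensor matrix S = [[45/98, 45/32], [18/13, 90/17]]; det S = 83835/173264
solve [mL_A; mL_B] = S·[w00; w01] and [mR_A; mR_B] = S·[w10; w11]:
  w00 = 0, w01 = 1/2, w10 = -1, w11 = -1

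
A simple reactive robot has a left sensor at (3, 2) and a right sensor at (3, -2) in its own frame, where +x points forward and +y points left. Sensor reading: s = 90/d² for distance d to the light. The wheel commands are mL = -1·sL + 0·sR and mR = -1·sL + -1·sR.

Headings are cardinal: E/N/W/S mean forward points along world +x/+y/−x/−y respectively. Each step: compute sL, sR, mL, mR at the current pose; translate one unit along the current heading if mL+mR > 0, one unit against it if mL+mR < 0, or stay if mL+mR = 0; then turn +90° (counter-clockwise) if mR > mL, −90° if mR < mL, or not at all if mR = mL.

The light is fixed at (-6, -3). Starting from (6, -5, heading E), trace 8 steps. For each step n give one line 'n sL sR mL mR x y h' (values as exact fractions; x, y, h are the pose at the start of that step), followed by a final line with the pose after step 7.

n=0: pose=(6,-5,E); sL=2/5, sR=90/241; mL=-2/5, mR=-932/1205; mL+mR=-1414/1205 → advance -1; mR−mL=-90/241 → turn -1·90°
n=1: pose=(5,-5,S); sL=45/97, sR=45/53; mL=-45/97, mR=-6750/5141; mL+mR=-9135/5141 → advance -1; mR−mL=-45/53 → turn -1·90°
n=2: pose=(5,-4,W); sL=90/73, sR=18/13; mL=-90/73, mR=-2484/949; mL+mR=-3654/949 → advance -1; mR−mL=-18/13 → turn -1·90°
n=3: pose=(6,-4,N); sL=45/52, sR=9/20; mL=-45/52, mR=-171/130; mL+mR=-567/260 → advance -1; mR−mL=-9/20 → turn -1·90°
n=4: pose=(6,-5,E); sL=2/5, sR=90/241; mL=-2/5, mR=-932/1205; mL+mR=-1414/1205 → advance -1; mR−mL=-90/241 → turn -1·90°
n=5: pose=(5,-5,S); sL=45/97, sR=45/53; mL=-45/97, mR=-6750/5141; mL+mR=-9135/5141 → advance -1; mR−mL=-45/53 → turn -1·90°
n=6: pose=(5,-4,W); sL=90/73, sR=18/13; mL=-90/73, mR=-2484/949; mL+mR=-3654/949 → advance -1; mR−mL=-18/13 → turn -1·90°
n=7: pose=(6,-4,N); sL=45/52, sR=9/20; mL=-45/52, mR=-171/130; mL+mR=-567/260 → advance -1; mR−mL=-9/20 → turn -1·90°

0 2/5 90/241 -2/5 -932/1205 6 -5 E
1 45/97 45/53 -45/97 -6750/5141 5 -5 S
2 90/73 18/13 -90/73 -2484/949 5 -4 W
3 45/52 9/20 -45/52 -171/130 6 -4 N
4 2/5 90/241 -2/5 -932/1205 6 -5 E
5 45/97 45/53 -45/97 -6750/5141 5 -5 S
6 90/73 18/13 -90/73 -2484/949 5 -4 W
7 45/52 9/20 -45/52 -171/130 6 -4 N
final 6 -5 E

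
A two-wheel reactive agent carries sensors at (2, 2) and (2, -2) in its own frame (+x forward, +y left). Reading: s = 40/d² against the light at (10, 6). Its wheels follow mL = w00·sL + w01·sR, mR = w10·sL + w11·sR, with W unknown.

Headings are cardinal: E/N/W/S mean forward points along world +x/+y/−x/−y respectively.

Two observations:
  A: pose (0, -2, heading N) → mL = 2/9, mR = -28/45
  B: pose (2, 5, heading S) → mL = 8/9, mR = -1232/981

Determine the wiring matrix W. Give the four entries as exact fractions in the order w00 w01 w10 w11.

obs A: pose=(0,-2,N) → sL=2/9, sR=2/5, mL=2/9, mR=-28/45
obs B: pose=(2,5,S) → sL=8/9, sR=40/109, mL=8/9, mR=-1232/981
sensor matrix S = [[2/9, 2/5], [8/9, 40/109]]; det S = -448/1635
solve [mL_A; mL_B] = S·[w00; w01] and [mR_A; mR_B] = S·[w10; w11]:
  w00 = 1, w01 = 0, w10 = -1, w11 = -1

1 0 -1 -1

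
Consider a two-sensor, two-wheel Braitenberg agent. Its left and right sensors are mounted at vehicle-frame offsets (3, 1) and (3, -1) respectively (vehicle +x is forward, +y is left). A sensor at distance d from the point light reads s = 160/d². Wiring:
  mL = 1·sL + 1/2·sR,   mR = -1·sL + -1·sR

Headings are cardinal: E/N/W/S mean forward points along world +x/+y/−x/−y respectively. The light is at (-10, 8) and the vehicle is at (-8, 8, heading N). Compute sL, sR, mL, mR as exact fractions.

16 80/9 184/9 -224/9

left sensor world pos  = (-9, 11); dL² = 10
right sensor world pos = (-7, 11); dR² = 18
sL = 160/10 = 16
sR = 160/18 = 80/9
mL = 1·sL + 1/2·sR = 184/9
mR = -1·sL + -1·sR = -224/9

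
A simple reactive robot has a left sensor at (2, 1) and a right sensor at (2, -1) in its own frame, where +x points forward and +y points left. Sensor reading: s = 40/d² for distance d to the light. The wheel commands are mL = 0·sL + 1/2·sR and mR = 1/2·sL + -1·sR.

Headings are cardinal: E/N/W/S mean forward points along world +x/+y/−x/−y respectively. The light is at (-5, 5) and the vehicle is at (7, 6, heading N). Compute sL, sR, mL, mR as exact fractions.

left sensor world pos  = (6, 8); dL² = 130
right sensor world pos = (8, 8); dR² = 178
sL = 40/130 = 4/13
sR = 40/178 = 20/89
mL = 0·sL + 1/2·sR = 10/89
mR = 1/2·sL + -1·sR = -82/1157

4/13 20/89 10/89 -82/1157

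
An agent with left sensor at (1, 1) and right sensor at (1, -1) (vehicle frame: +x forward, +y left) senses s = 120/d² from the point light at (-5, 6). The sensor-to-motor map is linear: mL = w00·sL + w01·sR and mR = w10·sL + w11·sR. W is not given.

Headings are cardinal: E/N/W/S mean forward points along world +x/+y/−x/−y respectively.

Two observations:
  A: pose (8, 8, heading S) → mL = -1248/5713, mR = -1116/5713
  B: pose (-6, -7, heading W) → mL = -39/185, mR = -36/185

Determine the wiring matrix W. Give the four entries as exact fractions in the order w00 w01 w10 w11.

1 -1 -1 1/2

obs A: pose=(8,8,S) → sL=120/197, sR=24/29, mL=-1248/5713, mR=-1116/5713
obs B: pose=(-6,-7,W) → sL=3/5, sR=30/37, mL=-39/185, mR=-36/185
sensor matrix S = [[120/197, 24/29], [3/5, 30/37]]; det S = -2808/1056905
solve [mL_A; mL_B] = S·[w00; w01] and [mR_A; mR_B] = S·[w10; w11]:
  w00 = 1, w01 = -1, w10 = -1, w11 = 1/2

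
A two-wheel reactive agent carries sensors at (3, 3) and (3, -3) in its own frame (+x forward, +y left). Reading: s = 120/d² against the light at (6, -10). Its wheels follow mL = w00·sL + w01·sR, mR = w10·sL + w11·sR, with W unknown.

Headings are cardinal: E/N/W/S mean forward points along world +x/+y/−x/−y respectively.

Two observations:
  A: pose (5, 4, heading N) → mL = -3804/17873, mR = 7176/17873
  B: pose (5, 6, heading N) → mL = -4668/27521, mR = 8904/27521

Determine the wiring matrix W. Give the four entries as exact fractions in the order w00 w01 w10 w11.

obs A: pose=(5,4,N) → sL=24/61, sR=120/293, mL=-3804/17873, mR=7176/17873
obs B: pose=(5,6,N) → sL=120/377, sR=24/73, mL=-4668/27521, mR=8904/27521
sensor matrix S = [[24/61, 120/293], [120/377, 24/73]]; det S = -497664/491882833
solve [mL_A; mL_B] = S·[w00; w01] and [mR_A; mR_B] = S·[w10; w11]:
  w00 = 1/2, w01 = -1, w10 = 1/2, w11 = 1/2

1/2 -1 1/2 1/2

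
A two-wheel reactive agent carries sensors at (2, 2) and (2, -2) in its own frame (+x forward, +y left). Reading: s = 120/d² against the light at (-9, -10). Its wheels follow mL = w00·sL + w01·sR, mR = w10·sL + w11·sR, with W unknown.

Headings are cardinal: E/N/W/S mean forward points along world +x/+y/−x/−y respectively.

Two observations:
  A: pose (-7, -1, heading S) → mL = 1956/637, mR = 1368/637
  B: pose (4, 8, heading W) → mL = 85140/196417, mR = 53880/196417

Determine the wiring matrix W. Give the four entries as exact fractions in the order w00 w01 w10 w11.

obs A: pose=(-7,-1,S) → sL=24/13, sR=120/49, mL=1956/637, mR=1368/637
obs B: pose=(4,8,W) → sL=120/377, sR=120/521, mL=85140/196417, mR=53880/196417
sensor matrix S = [[24/13, 120/49], [120/377, 120/521]]; det S = -3409920/9624433
solve [mL_A; mL_B] = S·[w00; w01] and [mR_A; mR_B] = S·[w10; w11]:
  w00 = 1, w01 = 1/2, w10 = 1/2, w11 = 1/2

1 1/2 1/2 1/2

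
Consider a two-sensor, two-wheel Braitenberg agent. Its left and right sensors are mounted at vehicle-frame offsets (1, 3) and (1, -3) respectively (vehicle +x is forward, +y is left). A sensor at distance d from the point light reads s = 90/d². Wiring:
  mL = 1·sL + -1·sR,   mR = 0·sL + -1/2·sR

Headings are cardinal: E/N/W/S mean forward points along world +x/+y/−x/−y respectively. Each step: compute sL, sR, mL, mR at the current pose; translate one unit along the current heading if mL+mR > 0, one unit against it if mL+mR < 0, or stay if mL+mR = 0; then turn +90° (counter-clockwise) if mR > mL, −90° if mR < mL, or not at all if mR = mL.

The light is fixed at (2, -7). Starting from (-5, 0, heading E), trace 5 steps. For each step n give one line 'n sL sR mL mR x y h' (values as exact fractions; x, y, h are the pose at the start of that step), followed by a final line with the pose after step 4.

0 45/68 45/26 -945/884 -45/52 -5 0 E
1 18/37 90/89 -1728/3293 -45/89 -6 0 N
2 1 5/9 4/9 -5/18 -6 -1 W
3 90/193 18/17 -1944/3281 -9/17 -7 -1 N
4 45/52 45/82 675/2132 -45/164 -7 -2 W
final -8 -2 N

n=0: pose=(-5,0,E); sL=45/68, sR=45/26; mL=-945/884, mR=-45/52; mL+mR=-855/442 → advance -1; mR−mL=45/221 → turn +1·90°
n=1: pose=(-6,0,N); sL=18/37, sR=90/89; mL=-1728/3293, mR=-45/89; mL+mR=-3393/3293 → advance -1; mR−mL=63/3293 → turn +1·90°
n=2: pose=(-6,-1,W); sL=1, sR=5/9; mL=4/9, mR=-5/18; mL+mR=1/6 → advance +1; mR−mL=-13/18 → turn -1·90°
n=3: pose=(-7,-1,N); sL=90/193, sR=18/17; mL=-1944/3281, mR=-9/17; mL+mR=-3681/3281 → advance -1; mR−mL=207/3281 → turn +1·90°
n=4: pose=(-7,-2,W); sL=45/52, sR=45/82; mL=675/2132, mR=-45/164; mL+mR=45/1066 → advance +1; mR−mL=-315/533 → turn -1·90°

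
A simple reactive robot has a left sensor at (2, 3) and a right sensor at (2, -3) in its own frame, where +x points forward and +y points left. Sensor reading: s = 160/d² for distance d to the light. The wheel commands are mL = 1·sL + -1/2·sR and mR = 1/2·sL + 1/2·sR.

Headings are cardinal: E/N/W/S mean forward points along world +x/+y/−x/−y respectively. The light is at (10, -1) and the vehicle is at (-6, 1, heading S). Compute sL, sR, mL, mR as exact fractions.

160/169 160/361 44240/61009 42400/61009

left sensor world pos  = (-3, -1); dL² = 169
right sensor world pos = (-9, -1); dR² = 361
sL = 160/169 = 160/169
sR = 160/361 = 160/361
mL = 1·sL + -1/2·sR = 44240/61009
mR = 1/2·sL + 1/2·sR = 42400/61009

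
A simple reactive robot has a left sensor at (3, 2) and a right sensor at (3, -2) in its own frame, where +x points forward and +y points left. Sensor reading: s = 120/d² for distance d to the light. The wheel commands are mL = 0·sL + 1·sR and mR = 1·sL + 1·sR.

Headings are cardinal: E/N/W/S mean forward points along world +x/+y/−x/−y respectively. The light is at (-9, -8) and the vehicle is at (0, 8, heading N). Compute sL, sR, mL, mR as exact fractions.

12/41 60/241 60/241 5352/9881

left sensor world pos  = (-2, 11); dL² = 410
right sensor world pos = (2, 11); dR² = 482
sL = 120/410 = 12/41
sR = 120/482 = 60/241
mL = 0·sL + 1·sR = 60/241
mR = 1·sL + 1·sR = 5352/9881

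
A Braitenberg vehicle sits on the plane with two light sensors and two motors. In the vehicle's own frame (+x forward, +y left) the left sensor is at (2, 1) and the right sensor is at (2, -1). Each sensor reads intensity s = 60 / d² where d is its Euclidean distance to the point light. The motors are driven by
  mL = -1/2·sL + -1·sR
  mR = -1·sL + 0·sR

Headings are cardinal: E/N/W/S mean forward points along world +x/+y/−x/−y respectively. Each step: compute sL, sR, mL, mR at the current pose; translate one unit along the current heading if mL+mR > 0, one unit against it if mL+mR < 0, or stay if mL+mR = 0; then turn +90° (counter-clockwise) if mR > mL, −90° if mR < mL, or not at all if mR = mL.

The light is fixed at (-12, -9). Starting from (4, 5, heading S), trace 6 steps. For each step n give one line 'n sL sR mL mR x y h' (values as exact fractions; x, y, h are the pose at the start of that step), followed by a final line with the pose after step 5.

0 60/433 20/123 -12350/53259 -60/433 4 5 S
1 3/29 3/26 -63/377 -3/29 4 6 E
2 12/97 12/109 -1818/10573 -12/97 3 6 N
3 30/169 30/197 -8025/33293 -30/169 3 5 W
4 60/433 20/123 -12350/53259 -60/433 4 5 S
5 3/29 3/26 -63/377 -3/29 4 6 E
final 3 6 N

n=0: pose=(4,5,S); sL=60/433, sR=20/123; mL=-12350/53259, mR=-60/433; mL+mR=-19730/53259 → advance -1; mR−mL=4970/53259 → turn +1·90°
n=1: pose=(4,6,E); sL=3/29, sR=3/26; mL=-63/377, mR=-3/29; mL+mR=-102/377 → advance -1; mR−mL=24/377 → turn +1·90°
n=2: pose=(3,6,N); sL=12/97, sR=12/109; mL=-1818/10573, mR=-12/97; mL+mR=-3126/10573 → advance -1; mR−mL=510/10573 → turn +1·90°
n=3: pose=(3,5,W); sL=30/169, sR=30/197; mL=-8025/33293, mR=-30/169; mL+mR=-13935/33293 → advance -1; mR−mL=2115/33293 → turn +1·90°
n=4: pose=(4,5,S); sL=60/433, sR=20/123; mL=-12350/53259, mR=-60/433; mL+mR=-19730/53259 → advance -1; mR−mL=4970/53259 → turn +1·90°
n=5: pose=(4,6,E); sL=3/29, sR=3/26; mL=-63/377, mR=-3/29; mL+mR=-102/377 → advance -1; mR−mL=24/377 → turn +1·90°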